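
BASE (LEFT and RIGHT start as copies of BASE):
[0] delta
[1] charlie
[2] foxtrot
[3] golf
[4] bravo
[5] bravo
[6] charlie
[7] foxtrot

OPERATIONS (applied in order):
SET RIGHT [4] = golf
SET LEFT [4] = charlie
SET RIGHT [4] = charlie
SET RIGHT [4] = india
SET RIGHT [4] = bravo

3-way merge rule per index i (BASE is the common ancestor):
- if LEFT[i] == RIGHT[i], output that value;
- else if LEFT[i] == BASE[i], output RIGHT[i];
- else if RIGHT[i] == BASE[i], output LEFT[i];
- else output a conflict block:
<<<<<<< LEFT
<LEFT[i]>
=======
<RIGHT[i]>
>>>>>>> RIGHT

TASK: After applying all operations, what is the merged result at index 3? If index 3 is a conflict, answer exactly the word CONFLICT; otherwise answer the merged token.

Final LEFT:  [delta, charlie, foxtrot, golf, charlie, bravo, charlie, foxtrot]
Final RIGHT: [delta, charlie, foxtrot, golf, bravo, bravo, charlie, foxtrot]
i=0: L=delta R=delta -> agree -> delta
i=1: L=charlie R=charlie -> agree -> charlie
i=2: L=foxtrot R=foxtrot -> agree -> foxtrot
i=3: L=golf R=golf -> agree -> golf
i=4: L=charlie, R=bravo=BASE -> take LEFT -> charlie
i=5: L=bravo R=bravo -> agree -> bravo
i=6: L=charlie R=charlie -> agree -> charlie
i=7: L=foxtrot R=foxtrot -> agree -> foxtrot
Index 3 -> golf

Answer: golf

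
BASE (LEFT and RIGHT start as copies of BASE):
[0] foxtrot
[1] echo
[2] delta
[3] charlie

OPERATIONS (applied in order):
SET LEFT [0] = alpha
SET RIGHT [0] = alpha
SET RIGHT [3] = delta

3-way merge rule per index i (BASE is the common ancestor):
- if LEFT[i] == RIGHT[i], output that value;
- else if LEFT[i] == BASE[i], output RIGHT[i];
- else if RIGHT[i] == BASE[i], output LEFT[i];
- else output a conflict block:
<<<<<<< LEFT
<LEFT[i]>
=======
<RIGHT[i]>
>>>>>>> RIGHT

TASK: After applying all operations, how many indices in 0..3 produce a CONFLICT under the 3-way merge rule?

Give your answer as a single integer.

Answer: 0

Derivation:
Final LEFT:  [alpha, echo, delta, charlie]
Final RIGHT: [alpha, echo, delta, delta]
i=0: L=alpha R=alpha -> agree -> alpha
i=1: L=echo R=echo -> agree -> echo
i=2: L=delta R=delta -> agree -> delta
i=3: L=charlie=BASE, R=delta -> take RIGHT -> delta
Conflict count: 0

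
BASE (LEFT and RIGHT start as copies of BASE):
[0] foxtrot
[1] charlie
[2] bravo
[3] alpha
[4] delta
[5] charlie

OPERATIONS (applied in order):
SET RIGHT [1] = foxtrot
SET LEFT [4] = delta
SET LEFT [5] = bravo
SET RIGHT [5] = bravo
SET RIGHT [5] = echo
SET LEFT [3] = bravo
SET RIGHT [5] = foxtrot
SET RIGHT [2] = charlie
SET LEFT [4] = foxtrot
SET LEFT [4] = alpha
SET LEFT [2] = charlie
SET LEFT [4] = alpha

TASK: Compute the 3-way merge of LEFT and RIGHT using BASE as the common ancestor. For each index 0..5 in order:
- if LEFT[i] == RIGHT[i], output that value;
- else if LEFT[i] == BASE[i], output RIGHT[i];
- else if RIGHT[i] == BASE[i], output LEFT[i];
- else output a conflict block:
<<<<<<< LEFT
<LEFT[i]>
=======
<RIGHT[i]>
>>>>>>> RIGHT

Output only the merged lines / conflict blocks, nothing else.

Answer: foxtrot
foxtrot
charlie
bravo
alpha
<<<<<<< LEFT
bravo
=======
foxtrot
>>>>>>> RIGHT

Derivation:
Final LEFT:  [foxtrot, charlie, charlie, bravo, alpha, bravo]
Final RIGHT: [foxtrot, foxtrot, charlie, alpha, delta, foxtrot]
i=0: L=foxtrot R=foxtrot -> agree -> foxtrot
i=1: L=charlie=BASE, R=foxtrot -> take RIGHT -> foxtrot
i=2: L=charlie R=charlie -> agree -> charlie
i=3: L=bravo, R=alpha=BASE -> take LEFT -> bravo
i=4: L=alpha, R=delta=BASE -> take LEFT -> alpha
i=5: BASE=charlie L=bravo R=foxtrot all differ -> CONFLICT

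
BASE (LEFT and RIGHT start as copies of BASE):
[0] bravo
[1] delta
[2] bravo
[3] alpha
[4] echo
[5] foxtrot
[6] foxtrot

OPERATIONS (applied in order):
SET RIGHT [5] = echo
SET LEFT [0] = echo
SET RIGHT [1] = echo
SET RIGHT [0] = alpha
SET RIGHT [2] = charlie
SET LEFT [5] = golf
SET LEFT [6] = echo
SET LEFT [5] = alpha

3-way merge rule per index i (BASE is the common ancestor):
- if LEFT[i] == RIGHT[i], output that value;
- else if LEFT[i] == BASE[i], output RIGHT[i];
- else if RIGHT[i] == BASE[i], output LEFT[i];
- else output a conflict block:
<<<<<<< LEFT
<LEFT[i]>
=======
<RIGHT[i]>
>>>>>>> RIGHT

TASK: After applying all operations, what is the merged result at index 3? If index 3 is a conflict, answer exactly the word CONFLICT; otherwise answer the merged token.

Final LEFT:  [echo, delta, bravo, alpha, echo, alpha, echo]
Final RIGHT: [alpha, echo, charlie, alpha, echo, echo, foxtrot]
i=0: BASE=bravo L=echo R=alpha all differ -> CONFLICT
i=1: L=delta=BASE, R=echo -> take RIGHT -> echo
i=2: L=bravo=BASE, R=charlie -> take RIGHT -> charlie
i=3: L=alpha R=alpha -> agree -> alpha
i=4: L=echo R=echo -> agree -> echo
i=5: BASE=foxtrot L=alpha R=echo all differ -> CONFLICT
i=6: L=echo, R=foxtrot=BASE -> take LEFT -> echo
Index 3 -> alpha

Answer: alpha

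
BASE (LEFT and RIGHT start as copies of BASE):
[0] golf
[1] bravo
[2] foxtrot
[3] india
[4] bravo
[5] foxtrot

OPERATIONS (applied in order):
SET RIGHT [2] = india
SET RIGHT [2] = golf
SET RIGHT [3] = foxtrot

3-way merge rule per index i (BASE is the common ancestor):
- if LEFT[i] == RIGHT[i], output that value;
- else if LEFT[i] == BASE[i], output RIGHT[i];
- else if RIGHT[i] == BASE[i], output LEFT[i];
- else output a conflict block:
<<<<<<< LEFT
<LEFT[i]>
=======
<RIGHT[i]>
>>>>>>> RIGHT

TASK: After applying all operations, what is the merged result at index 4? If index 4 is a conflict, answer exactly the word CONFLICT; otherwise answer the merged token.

Final LEFT:  [golf, bravo, foxtrot, india, bravo, foxtrot]
Final RIGHT: [golf, bravo, golf, foxtrot, bravo, foxtrot]
i=0: L=golf R=golf -> agree -> golf
i=1: L=bravo R=bravo -> agree -> bravo
i=2: L=foxtrot=BASE, R=golf -> take RIGHT -> golf
i=3: L=india=BASE, R=foxtrot -> take RIGHT -> foxtrot
i=4: L=bravo R=bravo -> agree -> bravo
i=5: L=foxtrot R=foxtrot -> agree -> foxtrot
Index 4 -> bravo

Answer: bravo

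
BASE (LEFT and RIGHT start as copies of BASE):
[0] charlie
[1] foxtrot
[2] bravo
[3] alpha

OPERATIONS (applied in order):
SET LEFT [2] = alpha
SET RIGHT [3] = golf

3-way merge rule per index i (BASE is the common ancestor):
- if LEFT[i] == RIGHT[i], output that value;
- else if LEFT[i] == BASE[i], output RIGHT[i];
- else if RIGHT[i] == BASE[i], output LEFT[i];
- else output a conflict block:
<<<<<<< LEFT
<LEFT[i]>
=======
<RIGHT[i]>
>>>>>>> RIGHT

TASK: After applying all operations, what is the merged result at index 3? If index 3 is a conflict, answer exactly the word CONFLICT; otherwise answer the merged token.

Answer: golf

Derivation:
Final LEFT:  [charlie, foxtrot, alpha, alpha]
Final RIGHT: [charlie, foxtrot, bravo, golf]
i=0: L=charlie R=charlie -> agree -> charlie
i=1: L=foxtrot R=foxtrot -> agree -> foxtrot
i=2: L=alpha, R=bravo=BASE -> take LEFT -> alpha
i=3: L=alpha=BASE, R=golf -> take RIGHT -> golf
Index 3 -> golf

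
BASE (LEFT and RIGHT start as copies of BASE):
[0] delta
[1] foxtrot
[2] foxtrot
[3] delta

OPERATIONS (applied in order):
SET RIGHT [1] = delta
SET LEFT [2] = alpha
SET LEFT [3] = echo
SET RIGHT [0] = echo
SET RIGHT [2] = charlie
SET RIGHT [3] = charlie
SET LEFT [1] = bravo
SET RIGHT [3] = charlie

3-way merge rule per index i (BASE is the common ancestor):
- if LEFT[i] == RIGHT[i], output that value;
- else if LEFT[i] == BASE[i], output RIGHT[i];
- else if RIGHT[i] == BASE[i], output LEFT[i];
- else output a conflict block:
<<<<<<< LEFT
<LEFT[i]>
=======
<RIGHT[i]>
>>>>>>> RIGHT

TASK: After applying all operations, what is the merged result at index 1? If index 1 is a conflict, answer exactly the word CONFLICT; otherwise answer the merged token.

Answer: CONFLICT

Derivation:
Final LEFT:  [delta, bravo, alpha, echo]
Final RIGHT: [echo, delta, charlie, charlie]
i=0: L=delta=BASE, R=echo -> take RIGHT -> echo
i=1: BASE=foxtrot L=bravo R=delta all differ -> CONFLICT
i=2: BASE=foxtrot L=alpha R=charlie all differ -> CONFLICT
i=3: BASE=delta L=echo R=charlie all differ -> CONFLICT
Index 1 -> CONFLICT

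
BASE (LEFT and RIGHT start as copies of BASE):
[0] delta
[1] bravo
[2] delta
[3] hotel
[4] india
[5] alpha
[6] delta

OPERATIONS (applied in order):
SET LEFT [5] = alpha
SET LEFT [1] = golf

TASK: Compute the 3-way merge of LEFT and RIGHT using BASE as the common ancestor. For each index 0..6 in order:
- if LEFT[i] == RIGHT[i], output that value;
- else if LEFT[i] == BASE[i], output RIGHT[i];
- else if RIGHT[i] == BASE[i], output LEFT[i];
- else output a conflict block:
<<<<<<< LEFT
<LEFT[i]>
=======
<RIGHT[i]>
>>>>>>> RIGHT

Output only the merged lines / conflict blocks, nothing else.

Final LEFT:  [delta, golf, delta, hotel, india, alpha, delta]
Final RIGHT: [delta, bravo, delta, hotel, india, alpha, delta]
i=0: L=delta R=delta -> agree -> delta
i=1: L=golf, R=bravo=BASE -> take LEFT -> golf
i=2: L=delta R=delta -> agree -> delta
i=3: L=hotel R=hotel -> agree -> hotel
i=4: L=india R=india -> agree -> india
i=5: L=alpha R=alpha -> agree -> alpha
i=6: L=delta R=delta -> agree -> delta

Answer: delta
golf
delta
hotel
india
alpha
delta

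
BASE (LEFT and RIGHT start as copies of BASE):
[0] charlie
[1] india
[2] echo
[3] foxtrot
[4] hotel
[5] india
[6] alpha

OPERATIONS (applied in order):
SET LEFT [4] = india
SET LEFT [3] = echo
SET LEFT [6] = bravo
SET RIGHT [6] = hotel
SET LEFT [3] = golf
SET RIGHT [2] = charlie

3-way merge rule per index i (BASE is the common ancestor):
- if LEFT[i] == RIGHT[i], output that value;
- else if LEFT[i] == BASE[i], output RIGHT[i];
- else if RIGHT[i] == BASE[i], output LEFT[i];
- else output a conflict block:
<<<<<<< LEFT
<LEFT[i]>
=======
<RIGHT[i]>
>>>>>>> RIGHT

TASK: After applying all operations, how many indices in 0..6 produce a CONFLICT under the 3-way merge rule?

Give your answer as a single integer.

Answer: 1

Derivation:
Final LEFT:  [charlie, india, echo, golf, india, india, bravo]
Final RIGHT: [charlie, india, charlie, foxtrot, hotel, india, hotel]
i=0: L=charlie R=charlie -> agree -> charlie
i=1: L=india R=india -> agree -> india
i=2: L=echo=BASE, R=charlie -> take RIGHT -> charlie
i=3: L=golf, R=foxtrot=BASE -> take LEFT -> golf
i=4: L=india, R=hotel=BASE -> take LEFT -> india
i=5: L=india R=india -> agree -> india
i=6: BASE=alpha L=bravo R=hotel all differ -> CONFLICT
Conflict count: 1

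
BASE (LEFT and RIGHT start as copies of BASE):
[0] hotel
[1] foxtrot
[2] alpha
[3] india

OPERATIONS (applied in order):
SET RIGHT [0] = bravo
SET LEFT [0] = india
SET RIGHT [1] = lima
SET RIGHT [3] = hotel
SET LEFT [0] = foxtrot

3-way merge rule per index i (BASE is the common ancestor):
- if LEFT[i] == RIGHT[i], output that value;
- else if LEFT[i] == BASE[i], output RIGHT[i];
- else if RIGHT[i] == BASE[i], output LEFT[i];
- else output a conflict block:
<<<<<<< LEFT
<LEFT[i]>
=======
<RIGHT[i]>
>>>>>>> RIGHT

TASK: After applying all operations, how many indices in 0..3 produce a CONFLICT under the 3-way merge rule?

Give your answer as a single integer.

Answer: 1

Derivation:
Final LEFT:  [foxtrot, foxtrot, alpha, india]
Final RIGHT: [bravo, lima, alpha, hotel]
i=0: BASE=hotel L=foxtrot R=bravo all differ -> CONFLICT
i=1: L=foxtrot=BASE, R=lima -> take RIGHT -> lima
i=2: L=alpha R=alpha -> agree -> alpha
i=3: L=india=BASE, R=hotel -> take RIGHT -> hotel
Conflict count: 1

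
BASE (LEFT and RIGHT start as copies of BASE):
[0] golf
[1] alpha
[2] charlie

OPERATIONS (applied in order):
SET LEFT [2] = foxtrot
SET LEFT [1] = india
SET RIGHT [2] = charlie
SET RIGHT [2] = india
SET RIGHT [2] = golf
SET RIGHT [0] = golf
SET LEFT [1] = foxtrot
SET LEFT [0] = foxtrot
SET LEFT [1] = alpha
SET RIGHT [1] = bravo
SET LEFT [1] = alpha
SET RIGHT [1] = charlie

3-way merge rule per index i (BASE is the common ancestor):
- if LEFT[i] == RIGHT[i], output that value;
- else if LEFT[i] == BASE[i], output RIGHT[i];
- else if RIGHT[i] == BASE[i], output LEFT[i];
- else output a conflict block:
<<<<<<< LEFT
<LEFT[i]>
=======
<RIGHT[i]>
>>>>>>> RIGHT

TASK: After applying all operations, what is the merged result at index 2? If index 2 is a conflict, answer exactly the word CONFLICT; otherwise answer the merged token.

Answer: CONFLICT

Derivation:
Final LEFT:  [foxtrot, alpha, foxtrot]
Final RIGHT: [golf, charlie, golf]
i=0: L=foxtrot, R=golf=BASE -> take LEFT -> foxtrot
i=1: L=alpha=BASE, R=charlie -> take RIGHT -> charlie
i=2: BASE=charlie L=foxtrot R=golf all differ -> CONFLICT
Index 2 -> CONFLICT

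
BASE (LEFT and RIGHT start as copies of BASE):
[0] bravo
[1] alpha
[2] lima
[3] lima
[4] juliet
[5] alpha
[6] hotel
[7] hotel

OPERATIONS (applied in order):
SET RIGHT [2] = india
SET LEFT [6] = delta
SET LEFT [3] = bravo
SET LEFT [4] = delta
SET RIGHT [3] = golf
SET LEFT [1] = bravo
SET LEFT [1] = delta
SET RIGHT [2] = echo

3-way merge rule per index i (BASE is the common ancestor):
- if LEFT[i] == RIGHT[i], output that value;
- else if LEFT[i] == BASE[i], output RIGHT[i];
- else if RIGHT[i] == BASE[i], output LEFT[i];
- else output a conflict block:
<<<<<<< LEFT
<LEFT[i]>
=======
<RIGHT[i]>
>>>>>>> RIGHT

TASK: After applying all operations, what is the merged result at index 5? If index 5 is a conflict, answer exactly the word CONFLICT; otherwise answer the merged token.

Final LEFT:  [bravo, delta, lima, bravo, delta, alpha, delta, hotel]
Final RIGHT: [bravo, alpha, echo, golf, juliet, alpha, hotel, hotel]
i=0: L=bravo R=bravo -> agree -> bravo
i=1: L=delta, R=alpha=BASE -> take LEFT -> delta
i=2: L=lima=BASE, R=echo -> take RIGHT -> echo
i=3: BASE=lima L=bravo R=golf all differ -> CONFLICT
i=4: L=delta, R=juliet=BASE -> take LEFT -> delta
i=5: L=alpha R=alpha -> agree -> alpha
i=6: L=delta, R=hotel=BASE -> take LEFT -> delta
i=7: L=hotel R=hotel -> agree -> hotel
Index 5 -> alpha

Answer: alpha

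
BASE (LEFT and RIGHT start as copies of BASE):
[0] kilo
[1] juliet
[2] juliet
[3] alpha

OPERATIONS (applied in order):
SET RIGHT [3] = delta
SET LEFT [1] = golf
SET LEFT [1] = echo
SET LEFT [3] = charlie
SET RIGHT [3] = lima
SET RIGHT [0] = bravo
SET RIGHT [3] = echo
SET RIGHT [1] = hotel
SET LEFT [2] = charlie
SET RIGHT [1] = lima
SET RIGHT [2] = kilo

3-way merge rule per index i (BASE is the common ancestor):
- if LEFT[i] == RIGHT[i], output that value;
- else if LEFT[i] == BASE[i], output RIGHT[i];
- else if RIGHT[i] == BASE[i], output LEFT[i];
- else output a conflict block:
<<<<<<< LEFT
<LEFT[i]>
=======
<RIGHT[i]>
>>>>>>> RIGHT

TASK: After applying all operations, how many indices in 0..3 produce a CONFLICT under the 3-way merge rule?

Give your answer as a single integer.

Answer: 3

Derivation:
Final LEFT:  [kilo, echo, charlie, charlie]
Final RIGHT: [bravo, lima, kilo, echo]
i=0: L=kilo=BASE, R=bravo -> take RIGHT -> bravo
i=1: BASE=juliet L=echo R=lima all differ -> CONFLICT
i=2: BASE=juliet L=charlie R=kilo all differ -> CONFLICT
i=3: BASE=alpha L=charlie R=echo all differ -> CONFLICT
Conflict count: 3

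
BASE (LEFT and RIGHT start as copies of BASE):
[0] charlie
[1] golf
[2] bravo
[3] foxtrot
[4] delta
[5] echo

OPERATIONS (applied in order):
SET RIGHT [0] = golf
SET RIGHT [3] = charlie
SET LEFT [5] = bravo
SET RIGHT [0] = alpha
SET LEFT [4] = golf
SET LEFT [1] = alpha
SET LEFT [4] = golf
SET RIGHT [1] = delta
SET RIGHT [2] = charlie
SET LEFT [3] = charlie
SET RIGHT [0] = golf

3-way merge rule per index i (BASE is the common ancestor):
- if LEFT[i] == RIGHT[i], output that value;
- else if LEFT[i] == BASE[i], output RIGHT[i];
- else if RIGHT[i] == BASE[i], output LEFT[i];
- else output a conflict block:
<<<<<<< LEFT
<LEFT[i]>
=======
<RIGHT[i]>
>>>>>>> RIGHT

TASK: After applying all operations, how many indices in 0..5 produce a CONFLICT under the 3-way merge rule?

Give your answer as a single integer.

Final LEFT:  [charlie, alpha, bravo, charlie, golf, bravo]
Final RIGHT: [golf, delta, charlie, charlie, delta, echo]
i=0: L=charlie=BASE, R=golf -> take RIGHT -> golf
i=1: BASE=golf L=alpha R=delta all differ -> CONFLICT
i=2: L=bravo=BASE, R=charlie -> take RIGHT -> charlie
i=3: L=charlie R=charlie -> agree -> charlie
i=4: L=golf, R=delta=BASE -> take LEFT -> golf
i=5: L=bravo, R=echo=BASE -> take LEFT -> bravo
Conflict count: 1

Answer: 1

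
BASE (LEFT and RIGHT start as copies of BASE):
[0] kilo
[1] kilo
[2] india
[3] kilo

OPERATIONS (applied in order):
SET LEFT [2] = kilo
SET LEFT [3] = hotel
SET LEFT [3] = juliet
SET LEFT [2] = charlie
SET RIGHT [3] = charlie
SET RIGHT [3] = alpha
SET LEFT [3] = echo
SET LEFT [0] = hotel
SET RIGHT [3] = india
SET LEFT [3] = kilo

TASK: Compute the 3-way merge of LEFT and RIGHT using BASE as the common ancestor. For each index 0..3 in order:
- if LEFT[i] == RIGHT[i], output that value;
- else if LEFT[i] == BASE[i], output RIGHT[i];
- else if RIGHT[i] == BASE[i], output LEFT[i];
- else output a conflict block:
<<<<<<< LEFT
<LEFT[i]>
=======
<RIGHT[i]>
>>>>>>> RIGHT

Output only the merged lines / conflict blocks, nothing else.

Answer: hotel
kilo
charlie
india

Derivation:
Final LEFT:  [hotel, kilo, charlie, kilo]
Final RIGHT: [kilo, kilo, india, india]
i=0: L=hotel, R=kilo=BASE -> take LEFT -> hotel
i=1: L=kilo R=kilo -> agree -> kilo
i=2: L=charlie, R=india=BASE -> take LEFT -> charlie
i=3: L=kilo=BASE, R=india -> take RIGHT -> india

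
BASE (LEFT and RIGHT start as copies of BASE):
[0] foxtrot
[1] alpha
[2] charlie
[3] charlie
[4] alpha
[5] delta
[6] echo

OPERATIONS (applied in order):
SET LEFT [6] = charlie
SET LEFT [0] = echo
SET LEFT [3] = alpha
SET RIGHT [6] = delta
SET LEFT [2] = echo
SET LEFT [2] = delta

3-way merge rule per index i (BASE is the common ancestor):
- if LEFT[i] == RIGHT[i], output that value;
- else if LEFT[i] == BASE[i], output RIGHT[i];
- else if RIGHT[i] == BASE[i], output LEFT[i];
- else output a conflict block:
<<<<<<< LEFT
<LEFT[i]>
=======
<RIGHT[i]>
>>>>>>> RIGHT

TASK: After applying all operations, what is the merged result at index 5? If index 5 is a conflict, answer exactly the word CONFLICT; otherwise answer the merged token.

Final LEFT:  [echo, alpha, delta, alpha, alpha, delta, charlie]
Final RIGHT: [foxtrot, alpha, charlie, charlie, alpha, delta, delta]
i=0: L=echo, R=foxtrot=BASE -> take LEFT -> echo
i=1: L=alpha R=alpha -> agree -> alpha
i=2: L=delta, R=charlie=BASE -> take LEFT -> delta
i=3: L=alpha, R=charlie=BASE -> take LEFT -> alpha
i=4: L=alpha R=alpha -> agree -> alpha
i=5: L=delta R=delta -> agree -> delta
i=6: BASE=echo L=charlie R=delta all differ -> CONFLICT
Index 5 -> delta

Answer: delta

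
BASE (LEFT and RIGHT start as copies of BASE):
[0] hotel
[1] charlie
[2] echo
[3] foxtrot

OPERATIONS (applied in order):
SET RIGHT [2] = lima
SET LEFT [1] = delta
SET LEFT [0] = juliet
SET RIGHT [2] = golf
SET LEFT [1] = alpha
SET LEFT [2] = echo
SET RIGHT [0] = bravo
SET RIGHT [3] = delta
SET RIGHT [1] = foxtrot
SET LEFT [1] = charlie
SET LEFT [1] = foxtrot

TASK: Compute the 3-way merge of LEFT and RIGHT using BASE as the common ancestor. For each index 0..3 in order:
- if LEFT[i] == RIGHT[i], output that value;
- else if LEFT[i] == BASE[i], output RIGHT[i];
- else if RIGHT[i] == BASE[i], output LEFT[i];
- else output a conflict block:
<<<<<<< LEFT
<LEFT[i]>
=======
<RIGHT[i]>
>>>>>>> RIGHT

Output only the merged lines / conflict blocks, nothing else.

Answer: <<<<<<< LEFT
juliet
=======
bravo
>>>>>>> RIGHT
foxtrot
golf
delta

Derivation:
Final LEFT:  [juliet, foxtrot, echo, foxtrot]
Final RIGHT: [bravo, foxtrot, golf, delta]
i=0: BASE=hotel L=juliet R=bravo all differ -> CONFLICT
i=1: L=foxtrot R=foxtrot -> agree -> foxtrot
i=2: L=echo=BASE, R=golf -> take RIGHT -> golf
i=3: L=foxtrot=BASE, R=delta -> take RIGHT -> delta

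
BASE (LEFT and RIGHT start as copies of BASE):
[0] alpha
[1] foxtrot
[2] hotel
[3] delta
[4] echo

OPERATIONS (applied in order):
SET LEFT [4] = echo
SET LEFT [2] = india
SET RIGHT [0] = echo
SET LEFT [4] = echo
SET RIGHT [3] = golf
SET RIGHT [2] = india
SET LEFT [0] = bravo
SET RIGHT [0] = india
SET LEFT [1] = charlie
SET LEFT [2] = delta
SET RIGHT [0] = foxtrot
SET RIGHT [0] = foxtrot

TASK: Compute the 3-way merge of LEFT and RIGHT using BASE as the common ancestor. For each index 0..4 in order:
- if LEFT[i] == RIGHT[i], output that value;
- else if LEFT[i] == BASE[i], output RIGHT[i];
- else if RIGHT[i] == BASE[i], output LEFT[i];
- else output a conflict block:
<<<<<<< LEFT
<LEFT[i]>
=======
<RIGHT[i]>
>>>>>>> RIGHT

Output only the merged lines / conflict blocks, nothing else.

Final LEFT:  [bravo, charlie, delta, delta, echo]
Final RIGHT: [foxtrot, foxtrot, india, golf, echo]
i=0: BASE=alpha L=bravo R=foxtrot all differ -> CONFLICT
i=1: L=charlie, R=foxtrot=BASE -> take LEFT -> charlie
i=2: BASE=hotel L=delta R=india all differ -> CONFLICT
i=3: L=delta=BASE, R=golf -> take RIGHT -> golf
i=4: L=echo R=echo -> agree -> echo

Answer: <<<<<<< LEFT
bravo
=======
foxtrot
>>>>>>> RIGHT
charlie
<<<<<<< LEFT
delta
=======
india
>>>>>>> RIGHT
golf
echo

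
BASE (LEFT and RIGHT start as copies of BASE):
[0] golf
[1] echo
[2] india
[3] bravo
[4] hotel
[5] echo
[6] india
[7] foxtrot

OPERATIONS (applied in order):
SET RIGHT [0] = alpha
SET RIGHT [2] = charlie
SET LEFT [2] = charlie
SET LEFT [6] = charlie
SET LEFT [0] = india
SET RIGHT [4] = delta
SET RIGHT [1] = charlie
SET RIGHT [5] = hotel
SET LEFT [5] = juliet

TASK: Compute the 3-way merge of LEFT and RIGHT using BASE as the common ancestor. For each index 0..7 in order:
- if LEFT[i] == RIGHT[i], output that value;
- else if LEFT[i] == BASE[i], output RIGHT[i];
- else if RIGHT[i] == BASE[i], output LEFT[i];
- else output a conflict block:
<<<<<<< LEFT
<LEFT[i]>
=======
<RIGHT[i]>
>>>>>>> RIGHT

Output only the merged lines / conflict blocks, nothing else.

Answer: <<<<<<< LEFT
india
=======
alpha
>>>>>>> RIGHT
charlie
charlie
bravo
delta
<<<<<<< LEFT
juliet
=======
hotel
>>>>>>> RIGHT
charlie
foxtrot

Derivation:
Final LEFT:  [india, echo, charlie, bravo, hotel, juliet, charlie, foxtrot]
Final RIGHT: [alpha, charlie, charlie, bravo, delta, hotel, india, foxtrot]
i=0: BASE=golf L=india R=alpha all differ -> CONFLICT
i=1: L=echo=BASE, R=charlie -> take RIGHT -> charlie
i=2: L=charlie R=charlie -> agree -> charlie
i=3: L=bravo R=bravo -> agree -> bravo
i=4: L=hotel=BASE, R=delta -> take RIGHT -> delta
i=5: BASE=echo L=juliet R=hotel all differ -> CONFLICT
i=6: L=charlie, R=india=BASE -> take LEFT -> charlie
i=7: L=foxtrot R=foxtrot -> agree -> foxtrot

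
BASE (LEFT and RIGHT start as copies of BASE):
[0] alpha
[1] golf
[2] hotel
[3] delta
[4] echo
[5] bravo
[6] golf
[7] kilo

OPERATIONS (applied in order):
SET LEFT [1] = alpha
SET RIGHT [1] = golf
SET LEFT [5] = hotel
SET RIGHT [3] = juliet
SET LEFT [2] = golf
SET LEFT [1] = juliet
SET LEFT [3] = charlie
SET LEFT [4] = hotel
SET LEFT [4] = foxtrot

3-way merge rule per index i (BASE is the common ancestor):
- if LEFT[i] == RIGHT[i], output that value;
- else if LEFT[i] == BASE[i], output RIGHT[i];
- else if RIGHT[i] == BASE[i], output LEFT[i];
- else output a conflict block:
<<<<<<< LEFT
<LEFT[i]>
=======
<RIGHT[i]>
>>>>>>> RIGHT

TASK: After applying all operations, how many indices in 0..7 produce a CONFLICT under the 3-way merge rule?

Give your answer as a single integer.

Answer: 1

Derivation:
Final LEFT:  [alpha, juliet, golf, charlie, foxtrot, hotel, golf, kilo]
Final RIGHT: [alpha, golf, hotel, juliet, echo, bravo, golf, kilo]
i=0: L=alpha R=alpha -> agree -> alpha
i=1: L=juliet, R=golf=BASE -> take LEFT -> juliet
i=2: L=golf, R=hotel=BASE -> take LEFT -> golf
i=3: BASE=delta L=charlie R=juliet all differ -> CONFLICT
i=4: L=foxtrot, R=echo=BASE -> take LEFT -> foxtrot
i=5: L=hotel, R=bravo=BASE -> take LEFT -> hotel
i=6: L=golf R=golf -> agree -> golf
i=7: L=kilo R=kilo -> agree -> kilo
Conflict count: 1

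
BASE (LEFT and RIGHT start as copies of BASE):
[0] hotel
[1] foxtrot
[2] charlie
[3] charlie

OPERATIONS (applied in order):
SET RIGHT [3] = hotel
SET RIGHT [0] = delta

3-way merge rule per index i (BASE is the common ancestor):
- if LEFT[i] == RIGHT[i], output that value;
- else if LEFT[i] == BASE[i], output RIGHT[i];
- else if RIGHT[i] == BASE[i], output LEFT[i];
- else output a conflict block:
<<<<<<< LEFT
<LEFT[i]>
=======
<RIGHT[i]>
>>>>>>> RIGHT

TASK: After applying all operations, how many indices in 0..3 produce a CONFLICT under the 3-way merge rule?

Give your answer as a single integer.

Final LEFT:  [hotel, foxtrot, charlie, charlie]
Final RIGHT: [delta, foxtrot, charlie, hotel]
i=0: L=hotel=BASE, R=delta -> take RIGHT -> delta
i=1: L=foxtrot R=foxtrot -> agree -> foxtrot
i=2: L=charlie R=charlie -> agree -> charlie
i=3: L=charlie=BASE, R=hotel -> take RIGHT -> hotel
Conflict count: 0

Answer: 0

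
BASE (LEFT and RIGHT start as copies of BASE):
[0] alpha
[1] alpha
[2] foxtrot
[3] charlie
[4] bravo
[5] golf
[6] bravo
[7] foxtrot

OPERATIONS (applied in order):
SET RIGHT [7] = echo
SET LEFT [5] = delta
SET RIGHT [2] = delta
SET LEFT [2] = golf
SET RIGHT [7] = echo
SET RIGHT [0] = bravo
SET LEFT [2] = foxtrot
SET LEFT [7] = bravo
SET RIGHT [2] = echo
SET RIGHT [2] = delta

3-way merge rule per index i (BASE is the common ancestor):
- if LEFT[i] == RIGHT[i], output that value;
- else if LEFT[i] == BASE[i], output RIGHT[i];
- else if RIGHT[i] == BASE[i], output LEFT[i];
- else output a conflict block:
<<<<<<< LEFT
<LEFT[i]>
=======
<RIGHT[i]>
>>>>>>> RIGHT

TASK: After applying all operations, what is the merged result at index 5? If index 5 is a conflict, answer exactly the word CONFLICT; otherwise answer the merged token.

Answer: delta

Derivation:
Final LEFT:  [alpha, alpha, foxtrot, charlie, bravo, delta, bravo, bravo]
Final RIGHT: [bravo, alpha, delta, charlie, bravo, golf, bravo, echo]
i=0: L=alpha=BASE, R=bravo -> take RIGHT -> bravo
i=1: L=alpha R=alpha -> agree -> alpha
i=2: L=foxtrot=BASE, R=delta -> take RIGHT -> delta
i=3: L=charlie R=charlie -> agree -> charlie
i=4: L=bravo R=bravo -> agree -> bravo
i=5: L=delta, R=golf=BASE -> take LEFT -> delta
i=6: L=bravo R=bravo -> agree -> bravo
i=7: BASE=foxtrot L=bravo R=echo all differ -> CONFLICT
Index 5 -> delta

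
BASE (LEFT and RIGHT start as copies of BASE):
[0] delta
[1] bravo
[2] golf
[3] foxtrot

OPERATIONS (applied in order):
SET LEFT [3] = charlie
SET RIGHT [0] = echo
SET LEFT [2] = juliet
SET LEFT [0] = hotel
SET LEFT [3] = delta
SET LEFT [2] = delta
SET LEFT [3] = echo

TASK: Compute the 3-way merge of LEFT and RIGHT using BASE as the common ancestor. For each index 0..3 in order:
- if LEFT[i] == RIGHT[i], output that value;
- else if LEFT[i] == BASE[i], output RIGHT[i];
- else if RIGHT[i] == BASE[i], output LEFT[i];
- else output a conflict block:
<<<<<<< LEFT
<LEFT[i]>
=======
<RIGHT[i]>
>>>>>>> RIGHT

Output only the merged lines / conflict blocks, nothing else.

Final LEFT:  [hotel, bravo, delta, echo]
Final RIGHT: [echo, bravo, golf, foxtrot]
i=0: BASE=delta L=hotel R=echo all differ -> CONFLICT
i=1: L=bravo R=bravo -> agree -> bravo
i=2: L=delta, R=golf=BASE -> take LEFT -> delta
i=3: L=echo, R=foxtrot=BASE -> take LEFT -> echo

Answer: <<<<<<< LEFT
hotel
=======
echo
>>>>>>> RIGHT
bravo
delta
echo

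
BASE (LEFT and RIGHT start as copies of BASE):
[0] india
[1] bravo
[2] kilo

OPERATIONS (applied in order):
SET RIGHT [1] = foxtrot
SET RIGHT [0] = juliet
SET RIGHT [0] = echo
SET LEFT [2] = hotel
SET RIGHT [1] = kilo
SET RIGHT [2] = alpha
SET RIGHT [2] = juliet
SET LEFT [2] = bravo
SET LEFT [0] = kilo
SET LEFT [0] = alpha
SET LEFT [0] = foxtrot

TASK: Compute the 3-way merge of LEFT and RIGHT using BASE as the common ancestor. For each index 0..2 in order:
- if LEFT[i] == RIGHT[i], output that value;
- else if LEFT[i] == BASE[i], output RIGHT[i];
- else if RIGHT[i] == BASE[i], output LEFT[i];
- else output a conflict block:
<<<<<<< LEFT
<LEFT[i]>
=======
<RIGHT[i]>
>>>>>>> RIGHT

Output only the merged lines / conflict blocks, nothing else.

Final LEFT:  [foxtrot, bravo, bravo]
Final RIGHT: [echo, kilo, juliet]
i=0: BASE=india L=foxtrot R=echo all differ -> CONFLICT
i=1: L=bravo=BASE, R=kilo -> take RIGHT -> kilo
i=2: BASE=kilo L=bravo R=juliet all differ -> CONFLICT

Answer: <<<<<<< LEFT
foxtrot
=======
echo
>>>>>>> RIGHT
kilo
<<<<<<< LEFT
bravo
=======
juliet
>>>>>>> RIGHT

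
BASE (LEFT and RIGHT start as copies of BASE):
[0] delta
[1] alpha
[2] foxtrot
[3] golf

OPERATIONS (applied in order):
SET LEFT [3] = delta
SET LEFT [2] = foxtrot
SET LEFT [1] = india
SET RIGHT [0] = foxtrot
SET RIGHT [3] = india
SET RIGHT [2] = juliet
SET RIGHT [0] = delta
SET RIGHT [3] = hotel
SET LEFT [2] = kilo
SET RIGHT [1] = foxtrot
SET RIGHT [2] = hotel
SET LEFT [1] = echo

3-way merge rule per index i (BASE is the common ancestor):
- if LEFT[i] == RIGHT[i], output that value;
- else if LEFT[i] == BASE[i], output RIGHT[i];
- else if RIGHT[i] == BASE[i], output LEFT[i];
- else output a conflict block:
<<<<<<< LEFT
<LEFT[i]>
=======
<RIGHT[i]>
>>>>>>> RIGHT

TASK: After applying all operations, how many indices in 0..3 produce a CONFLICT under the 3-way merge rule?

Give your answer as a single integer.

Final LEFT:  [delta, echo, kilo, delta]
Final RIGHT: [delta, foxtrot, hotel, hotel]
i=0: L=delta R=delta -> agree -> delta
i=1: BASE=alpha L=echo R=foxtrot all differ -> CONFLICT
i=2: BASE=foxtrot L=kilo R=hotel all differ -> CONFLICT
i=3: BASE=golf L=delta R=hotel all differ -> CONFLICT
Conflict count: 3

Answer: 3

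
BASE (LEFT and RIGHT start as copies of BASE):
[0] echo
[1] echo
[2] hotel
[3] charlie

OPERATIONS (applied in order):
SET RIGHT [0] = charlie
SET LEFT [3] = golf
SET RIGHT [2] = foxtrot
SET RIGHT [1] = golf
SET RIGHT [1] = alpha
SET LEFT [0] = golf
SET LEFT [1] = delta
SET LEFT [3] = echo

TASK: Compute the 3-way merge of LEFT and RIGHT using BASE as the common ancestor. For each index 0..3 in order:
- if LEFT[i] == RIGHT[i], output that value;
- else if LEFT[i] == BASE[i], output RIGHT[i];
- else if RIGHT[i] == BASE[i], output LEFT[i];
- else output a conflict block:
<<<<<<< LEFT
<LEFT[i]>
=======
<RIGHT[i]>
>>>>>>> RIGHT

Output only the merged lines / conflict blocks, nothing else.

Final LEFT:  [golf, delta, hotel, echo]
Final RIGHT: [charlie, alpha, foxtrot, charlie]
i=0: BASE=echo L=golf R=charlie all differ -> CONFLICT
i=1: BASE=echo L=delta R=alpha all differ -> CONFLICT
i=2: L=hotel=BASE, R=foxtrot -> take RIGHT -> foxtrot
i=3: L=echo, R=charlie=BASE -> take LEFT -> echo

Answer: <<<<<<< LEFT
golf
=======
charlie
>>>>>>> RIGHT
<<<<<<< LEFT
delta
=======
alpha
>>>>>>> RIGHT
foxtrot
echo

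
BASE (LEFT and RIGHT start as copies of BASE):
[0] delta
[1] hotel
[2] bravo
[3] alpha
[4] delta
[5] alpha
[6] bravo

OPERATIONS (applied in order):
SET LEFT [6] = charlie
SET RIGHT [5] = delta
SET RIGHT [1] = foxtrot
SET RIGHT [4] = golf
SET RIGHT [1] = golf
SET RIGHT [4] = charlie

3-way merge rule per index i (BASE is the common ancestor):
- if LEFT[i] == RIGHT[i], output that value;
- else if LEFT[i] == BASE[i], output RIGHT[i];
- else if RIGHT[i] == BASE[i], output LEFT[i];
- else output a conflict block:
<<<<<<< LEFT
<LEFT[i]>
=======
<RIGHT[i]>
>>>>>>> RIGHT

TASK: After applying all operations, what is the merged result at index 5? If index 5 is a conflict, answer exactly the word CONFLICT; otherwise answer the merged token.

Final LEFT:  [delta, hotel, bravo, alpha, delta, alpha, charlie]
Final RIGHT: [delta, golf, bravo, alpha, charlie, delta, bravo]
i=0: L=delta R=delta -> agree -> delta
i=1: L=hotel=BASE, R=golf -> take RIGHT -> golf
i=2: L=bravo R=bravo -> agree -> bravo
i=3: L=alpha R=alpha -> agree -> alpha
i=4: L=delta=BASE, R=charlie -> take RIGHT -> charlie
i=5: L=alpha=BASE, R=delta -> take RIGHT -> delta
i=6: L=charlie, R=bravo=BASE -> take LEFT -> charlie
Index 5 -> delta

Answer: delta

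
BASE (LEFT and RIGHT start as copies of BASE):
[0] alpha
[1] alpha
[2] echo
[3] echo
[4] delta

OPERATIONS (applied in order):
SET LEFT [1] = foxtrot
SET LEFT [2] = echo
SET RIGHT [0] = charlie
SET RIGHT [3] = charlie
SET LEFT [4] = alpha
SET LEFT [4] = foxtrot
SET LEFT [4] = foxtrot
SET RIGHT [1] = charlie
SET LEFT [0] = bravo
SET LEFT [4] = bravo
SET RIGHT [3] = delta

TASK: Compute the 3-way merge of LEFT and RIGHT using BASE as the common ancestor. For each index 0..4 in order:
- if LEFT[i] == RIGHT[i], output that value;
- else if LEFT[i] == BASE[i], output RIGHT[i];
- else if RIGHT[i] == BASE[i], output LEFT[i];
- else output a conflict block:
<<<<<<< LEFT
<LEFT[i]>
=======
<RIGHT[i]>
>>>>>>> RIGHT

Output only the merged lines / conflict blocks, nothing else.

Answer: <<<<<<< LEFT
bravo
=======
charlie
>>>>>>> RIGHT
<<<<<<< LEFT
foxtrot
=======
charlie
>>>>>>> RIGHT
echo
delta
bravo

Derivation:
Final LEFT:  [bravo, foxtrot, echo, echo, bravo]
Final RIGHT: [charlie, charlie, echo, delta, delta]
i=0: BASE=alpha L=bravo R=charlie all differ -> CONFLICT
i=1: BASE=alpha L=foxtrot R=charlie all differ -> CONFLICT
i=2: L=echo R=echo -> agree -> echo
i=3: L=echo=BASE, R=delta -> take RIGHT -> delta
i=4: L=bravo, R=delta=BASE -> take LEFT -> bravo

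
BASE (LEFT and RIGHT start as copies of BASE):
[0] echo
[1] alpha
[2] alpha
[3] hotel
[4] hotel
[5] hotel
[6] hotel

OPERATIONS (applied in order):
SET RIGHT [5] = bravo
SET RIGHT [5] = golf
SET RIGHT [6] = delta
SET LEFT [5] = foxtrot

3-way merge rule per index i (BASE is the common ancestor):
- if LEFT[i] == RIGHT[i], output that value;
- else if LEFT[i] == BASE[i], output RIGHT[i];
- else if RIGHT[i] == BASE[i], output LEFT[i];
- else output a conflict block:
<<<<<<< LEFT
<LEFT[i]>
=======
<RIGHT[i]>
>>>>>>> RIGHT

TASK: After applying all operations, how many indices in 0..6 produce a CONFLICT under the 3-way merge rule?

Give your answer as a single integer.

Answer: 1

Derivation:
Final LEFT:  [echo, alpha, alpha, hotel, hotel, foxtrot, hotel]
Final RIGHT: [echo, alpha, alpha, hotel, hotel, golf, delta]
i=0: L=echo R=echo -> agree -> echo
i=1: L=alpha R=alpha -> agree -> alpha
i=2: L=alpha R=alpha -> agree -> alpha
i=3: L=hotel R=hotel -> agree -> hotel
i=4: L=hotel R=hotel -> agree -> hotel
i=5: BASE=hotel L=foxtrot R=golf all differ -> CONFLICT
i=6: L=hotel=BASE, R=delta -> take RIGHT -> delta
Conflict count: 1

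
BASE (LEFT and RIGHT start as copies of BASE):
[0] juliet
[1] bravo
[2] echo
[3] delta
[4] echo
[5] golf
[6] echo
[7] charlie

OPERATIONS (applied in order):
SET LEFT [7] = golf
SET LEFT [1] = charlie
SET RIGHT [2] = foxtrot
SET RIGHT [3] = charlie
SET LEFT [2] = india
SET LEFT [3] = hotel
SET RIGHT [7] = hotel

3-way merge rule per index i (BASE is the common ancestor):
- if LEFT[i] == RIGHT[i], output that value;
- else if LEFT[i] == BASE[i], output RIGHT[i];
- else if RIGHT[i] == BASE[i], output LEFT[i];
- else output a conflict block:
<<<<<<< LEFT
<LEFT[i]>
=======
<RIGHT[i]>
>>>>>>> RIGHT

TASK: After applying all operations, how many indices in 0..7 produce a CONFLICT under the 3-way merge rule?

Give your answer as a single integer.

Answer: 3

Derivation:
Final LEFT:  [juliet, charlie, india, hotel, echo, golf, echo, golf]
Final RIGHT: [juliet, bravo, foxtrot, charlie, echo, golf, echo, hotel]
i=0: L=juliet R=juliet -> agree -> juliet
i=1: L=charlie, R=bravo=BASE -> take LEFT -> charlie
i=2: BASE=echo L=india R=foxtrot all differ -> CONFLICT
i=3: BASE=delta L=hotel R=charlie all differ -> CONFLICT
i=4: L=echo R=echo -> agree -> echo
i=5: L=golf R=golf -> agree -> golf
i=6: L=echo R=echo -> agree -> echo
i=7: BASE=charlie L=golf R=hotel all differ -> CONFLICT
Conflict count: 3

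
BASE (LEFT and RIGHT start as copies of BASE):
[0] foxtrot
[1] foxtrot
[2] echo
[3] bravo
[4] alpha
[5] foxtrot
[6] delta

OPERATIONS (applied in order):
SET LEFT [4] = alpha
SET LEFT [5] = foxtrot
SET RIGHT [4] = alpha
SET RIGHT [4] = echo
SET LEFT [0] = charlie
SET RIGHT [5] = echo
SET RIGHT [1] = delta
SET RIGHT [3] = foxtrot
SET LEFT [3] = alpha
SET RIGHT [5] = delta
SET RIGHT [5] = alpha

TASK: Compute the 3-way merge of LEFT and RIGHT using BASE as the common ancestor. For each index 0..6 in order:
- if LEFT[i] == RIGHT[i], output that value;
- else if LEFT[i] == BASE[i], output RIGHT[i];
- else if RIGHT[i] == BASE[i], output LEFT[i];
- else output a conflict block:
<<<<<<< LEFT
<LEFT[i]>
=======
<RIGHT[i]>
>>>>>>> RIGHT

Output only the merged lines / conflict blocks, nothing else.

Answer: charlie
delta
echo
<<<<<<< LEFT
alpha
=======
foxtrot
>>>>>>> RIGHT
echo
alpha
delta

Derivation:
Final LEFT:  [charlie, foxtrot, echo, alpha, alpha, foxtrot, delta]
Final RIGHT: [foxtrot, delta, echo, foxtrot, echo, alpha, delta]
i=0: L=charlie, R=foxtrot=BASE -> take LEFT -> charlie
i=1: L=foxtrot=BASE, R=delta -> take RIGHT -> delta
i=2: L=echo R=echo -> agree -> echo
i=3: BASE=bravo L=alpha R=foxtrot all differ -> CONFLICT
i=4: L=alpha=BASE, R=echo -> take RIGHT -> echo
i=5: L=foxtrot=BASE, R=alpha -> take RIGHT -> alpha
i=6: L=delta R=delta -> agree -> delta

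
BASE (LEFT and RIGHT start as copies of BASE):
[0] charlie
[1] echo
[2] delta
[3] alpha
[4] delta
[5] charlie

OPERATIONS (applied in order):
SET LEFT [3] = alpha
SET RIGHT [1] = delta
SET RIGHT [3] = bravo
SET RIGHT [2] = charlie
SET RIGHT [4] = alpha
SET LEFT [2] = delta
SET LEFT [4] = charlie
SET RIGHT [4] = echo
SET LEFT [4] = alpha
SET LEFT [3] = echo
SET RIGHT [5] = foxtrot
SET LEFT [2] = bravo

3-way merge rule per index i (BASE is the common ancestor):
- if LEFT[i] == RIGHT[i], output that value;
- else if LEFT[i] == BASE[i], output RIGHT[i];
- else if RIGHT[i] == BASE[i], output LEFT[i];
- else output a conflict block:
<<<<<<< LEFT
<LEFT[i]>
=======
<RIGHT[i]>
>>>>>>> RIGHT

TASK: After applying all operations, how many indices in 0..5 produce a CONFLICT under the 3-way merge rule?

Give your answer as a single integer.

Final LEFT:  [charlie, echo, bravo, echo, alpha, charlie]
Final RIGHT: [charlie, delta, charlie, bravo, echo, foxtrot]
i=0: L=charlie R=charlie -> agree -> charlie
i=1: L=echo=BASE, R=delta -> take RIGHT -> delta
i=2: BASE=delta L=bravo R=charlie all differ -> CONFLICT
i=3: BASE=alpha L=echo R=bravo all differ -> CONFLICT
i=4: BASE=delta L=alpha R=echo all differ -> CONFLICT
i=5: L=charlie=BASE, R=foxtrot -> take RIGHT -> foxtrot
Conflict count: 3

Answer: 3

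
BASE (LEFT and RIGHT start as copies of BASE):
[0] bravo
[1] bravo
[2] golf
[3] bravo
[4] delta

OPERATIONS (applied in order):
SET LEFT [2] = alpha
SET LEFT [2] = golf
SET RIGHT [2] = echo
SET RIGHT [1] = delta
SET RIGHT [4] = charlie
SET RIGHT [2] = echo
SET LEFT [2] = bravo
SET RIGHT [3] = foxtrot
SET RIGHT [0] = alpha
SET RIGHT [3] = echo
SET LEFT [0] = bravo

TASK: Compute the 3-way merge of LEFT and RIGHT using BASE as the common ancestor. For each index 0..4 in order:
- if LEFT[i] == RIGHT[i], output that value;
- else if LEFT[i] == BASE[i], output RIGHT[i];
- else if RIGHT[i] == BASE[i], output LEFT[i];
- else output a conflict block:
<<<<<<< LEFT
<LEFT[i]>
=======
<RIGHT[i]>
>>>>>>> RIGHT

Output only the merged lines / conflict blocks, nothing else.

Answer: alpha
delta
<<<<<<< LEFT
bravo
=======
echo
>>>>>>> RIGHT
echo
charlie

Derivation:
Final LEFT:  [bravo, bravo, bravo, bravo, delta]
Final RIGHT: [alpha, delta, echo, echo, charlie]
i=0: L=bravo=BASE, R=alpha -> take RIGHT -> alpha
i=1: L=bravo=BASE, R=delta -> take RIGHT -> delta
i=2: BASE=golf L=bravo R=echo all differ -> CONFLICT
i=3: L=bravo=BASE, R=echo -> take RIGHT -> echo
i=4: L=delta=BASE, R=charlie -> take RIGHT -> charlie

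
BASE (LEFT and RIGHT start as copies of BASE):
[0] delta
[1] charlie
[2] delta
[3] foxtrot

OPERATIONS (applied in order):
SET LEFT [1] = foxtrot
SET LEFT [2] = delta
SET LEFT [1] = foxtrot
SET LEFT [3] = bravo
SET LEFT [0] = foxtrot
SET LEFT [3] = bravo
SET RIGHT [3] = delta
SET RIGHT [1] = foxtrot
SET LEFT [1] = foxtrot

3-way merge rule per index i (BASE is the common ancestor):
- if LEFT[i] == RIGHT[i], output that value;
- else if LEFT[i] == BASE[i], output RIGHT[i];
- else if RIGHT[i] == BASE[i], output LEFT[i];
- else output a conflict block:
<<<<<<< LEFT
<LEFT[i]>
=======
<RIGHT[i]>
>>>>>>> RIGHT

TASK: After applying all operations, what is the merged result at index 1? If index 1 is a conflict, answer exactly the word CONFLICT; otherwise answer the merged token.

Answer: foxtrot

Derivation:
Final LEFT:  [foxtrot, foxtrot, delta, bravo]
Final RIGHT: [delta, foxtrot, delta, delta]
i=0: L=foxtrot, R=delta=BASE -> take LEFT -> foxtrot
i=1: L=foxtrot R=foxtrot -> agree -> foxtrot
i=2: L=delta R=delta -> agree -> delta
i=3: BASE=foxtrot L=bravo R=delta all differ -> CONFLICT
Index 1 -> foxtrot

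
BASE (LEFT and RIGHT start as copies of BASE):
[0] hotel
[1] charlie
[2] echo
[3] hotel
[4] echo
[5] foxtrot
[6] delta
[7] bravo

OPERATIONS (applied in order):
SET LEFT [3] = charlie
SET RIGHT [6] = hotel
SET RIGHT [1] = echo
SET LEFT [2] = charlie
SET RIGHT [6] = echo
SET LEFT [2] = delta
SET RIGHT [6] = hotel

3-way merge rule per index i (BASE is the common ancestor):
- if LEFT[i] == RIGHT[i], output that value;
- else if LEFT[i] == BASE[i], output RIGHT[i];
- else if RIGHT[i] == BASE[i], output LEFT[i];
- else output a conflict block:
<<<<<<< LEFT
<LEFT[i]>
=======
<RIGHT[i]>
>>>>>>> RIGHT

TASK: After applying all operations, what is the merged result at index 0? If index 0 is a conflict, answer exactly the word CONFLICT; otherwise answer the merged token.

Final LEFT:  [hotel, charlie, delta, charlie, echo, foxtrot, delta, bravo]
Final RIGHT: [hotel, echo, echo, hotel, echo, foxtrot, hotel, bravo]
i=0: L=hotel R=hotel -> agree -> hotel
i=1: L=charlie=BASE, R=echo -> take RIGHT -> echo
i=2: L=delta, R=echo=BASE -> take LEFT -> delta
i=3: L=charlie, R=hotel=BASE -> take LEFT -> charlie
i=4: L=echo R=echo -> agree -> echo
i=5: L=foxtrot R=foxtrot -> agree -> foxtrot
i=6: L=delta=BASE, R=hotel -> take RIGHT -> hotel
i=7: L=bravo R=bravo -> agree -> bravo
Index 0 -> hotel

Answer: hotel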